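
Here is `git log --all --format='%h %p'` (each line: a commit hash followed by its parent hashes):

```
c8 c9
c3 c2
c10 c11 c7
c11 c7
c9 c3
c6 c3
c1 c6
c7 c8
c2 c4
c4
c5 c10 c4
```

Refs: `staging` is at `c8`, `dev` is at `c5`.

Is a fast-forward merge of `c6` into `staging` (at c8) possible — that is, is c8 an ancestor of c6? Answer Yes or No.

A fast-forward from c8 to c6 is possible iff c8 is an ancestor of c6.
Ancestors of c6: {c2, c3, c4, c6}.
c8 is not among them, so fast-forward is not possible.

No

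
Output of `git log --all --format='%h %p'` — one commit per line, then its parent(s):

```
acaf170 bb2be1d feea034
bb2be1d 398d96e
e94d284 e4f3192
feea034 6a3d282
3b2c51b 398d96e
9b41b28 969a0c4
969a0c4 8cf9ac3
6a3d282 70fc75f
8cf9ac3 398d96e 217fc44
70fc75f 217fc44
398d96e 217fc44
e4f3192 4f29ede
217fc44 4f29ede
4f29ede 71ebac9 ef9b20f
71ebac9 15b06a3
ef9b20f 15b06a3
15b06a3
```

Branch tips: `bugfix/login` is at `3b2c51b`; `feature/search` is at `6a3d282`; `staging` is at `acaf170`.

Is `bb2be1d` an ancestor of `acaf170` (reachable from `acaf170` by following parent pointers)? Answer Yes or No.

Yes

Ancestors of acaf170 (commits reachable by following parents): {15b06a3, 217fc44, 398d96e, 4f29ede, 6a3d282, 70fc75f, 71ebac9, acaf170, bb2be1d, ef9b20f, feea034}.
bb2be1d is in that set, so it is an ancestor of acaf170.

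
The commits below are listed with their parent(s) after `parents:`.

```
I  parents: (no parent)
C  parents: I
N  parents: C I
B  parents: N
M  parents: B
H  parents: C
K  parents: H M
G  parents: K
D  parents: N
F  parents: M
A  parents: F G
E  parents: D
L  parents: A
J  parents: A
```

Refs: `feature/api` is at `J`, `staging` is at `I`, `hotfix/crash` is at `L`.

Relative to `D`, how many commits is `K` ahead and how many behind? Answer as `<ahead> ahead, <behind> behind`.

Reachable from K: {B, C, H, I, K, M, N}.
Reachable from D: {C, D, I, N}.
Only in K's history (ahead): {B, H, K, M} — 4.
Only in D's history (behind): {D} — 1.

4 ahead, 1 behind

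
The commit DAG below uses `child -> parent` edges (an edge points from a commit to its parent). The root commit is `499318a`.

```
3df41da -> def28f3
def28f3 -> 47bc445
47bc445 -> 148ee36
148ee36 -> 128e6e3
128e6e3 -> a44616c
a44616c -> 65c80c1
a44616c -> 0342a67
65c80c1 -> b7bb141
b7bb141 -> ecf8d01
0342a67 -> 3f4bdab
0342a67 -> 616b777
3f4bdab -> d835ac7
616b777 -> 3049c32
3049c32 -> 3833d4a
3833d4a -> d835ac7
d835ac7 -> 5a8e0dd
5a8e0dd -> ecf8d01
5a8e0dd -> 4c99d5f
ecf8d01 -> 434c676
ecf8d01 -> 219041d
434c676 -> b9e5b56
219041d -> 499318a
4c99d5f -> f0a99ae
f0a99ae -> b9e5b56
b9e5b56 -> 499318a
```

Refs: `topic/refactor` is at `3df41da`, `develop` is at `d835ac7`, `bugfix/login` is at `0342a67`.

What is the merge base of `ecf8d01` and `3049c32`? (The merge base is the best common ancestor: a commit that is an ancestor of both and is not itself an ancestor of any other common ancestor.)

ecf8d01

Ancestors of ecf8d01: {219041d, 434c676, 499318a, b9e5b56, ecf8d01}.
Ancestors of 3049c32: {219041d, 3049c32, 3833d4a, 434c676, 499318a, 4c99d5f, 5a8e0dd, b9e5b56, d835ac7, ecf8d01, f0a99ae}.
Common ancestors: {219041d, 434c676, 499318a, b9e5b56, ecf8d01}.
Among these, ecf8d01 is not an ancestor of any other common ancestor — it is the merge base.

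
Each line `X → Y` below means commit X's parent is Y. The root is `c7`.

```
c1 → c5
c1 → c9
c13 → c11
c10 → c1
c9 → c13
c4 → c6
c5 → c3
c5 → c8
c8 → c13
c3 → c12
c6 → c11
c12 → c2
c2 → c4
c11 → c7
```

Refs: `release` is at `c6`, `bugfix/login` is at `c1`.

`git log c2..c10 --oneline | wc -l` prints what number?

8

Reachable from c10: {c1, c10, c11, c12, c13, c2, c3, c4, c5, c6, c7, c8, c9}.
Reachable from c2: {c11, c2, c4, c6, c7}.
In c10's history but not c2's: {c1, c10, c12, c13, c3, c5, c8, c9} — 8 commits.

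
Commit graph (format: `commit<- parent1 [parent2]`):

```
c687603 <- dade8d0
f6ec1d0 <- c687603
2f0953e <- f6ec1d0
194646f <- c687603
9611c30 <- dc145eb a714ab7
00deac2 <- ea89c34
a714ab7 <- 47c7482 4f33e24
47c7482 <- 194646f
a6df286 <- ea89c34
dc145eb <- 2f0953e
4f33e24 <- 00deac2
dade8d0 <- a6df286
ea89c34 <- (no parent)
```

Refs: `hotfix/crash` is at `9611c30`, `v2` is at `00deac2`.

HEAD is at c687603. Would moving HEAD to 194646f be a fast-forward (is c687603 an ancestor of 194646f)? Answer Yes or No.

Yes

A fast-forward from c687603 to 194646f is possible iff c687603 is an ancestor of 194646f.
Ancestors of 194646f: {194646f, a6df286, c687603, dade8d0, ea89c34}.
c687603 is among them, so fast-forward is possible.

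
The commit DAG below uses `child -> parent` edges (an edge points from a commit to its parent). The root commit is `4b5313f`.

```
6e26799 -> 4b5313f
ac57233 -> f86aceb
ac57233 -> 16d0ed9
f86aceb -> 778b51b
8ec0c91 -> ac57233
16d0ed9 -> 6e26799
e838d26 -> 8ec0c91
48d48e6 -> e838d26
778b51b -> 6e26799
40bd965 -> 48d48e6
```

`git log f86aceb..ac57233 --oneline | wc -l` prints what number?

2

Reachable from ac57233: {16d0ed9, 4b5313f, 6e26799, 778b51b, ac57233, f86aceb}.
Reachable from f86aceb: {4b5313f, 6e26799, 778b51b, f86aceb}.
In ac57233's history but not f86aceb's: {16d0ed9, ac57233} — 2 commits.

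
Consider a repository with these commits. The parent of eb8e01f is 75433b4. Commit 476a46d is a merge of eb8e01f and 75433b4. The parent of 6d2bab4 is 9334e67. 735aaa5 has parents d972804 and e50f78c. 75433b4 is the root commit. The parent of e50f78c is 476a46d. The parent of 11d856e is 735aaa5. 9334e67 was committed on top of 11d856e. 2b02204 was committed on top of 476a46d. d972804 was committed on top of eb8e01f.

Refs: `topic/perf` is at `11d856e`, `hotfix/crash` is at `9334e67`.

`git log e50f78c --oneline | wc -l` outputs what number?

4

Walking parent pointers from e50f78c: reachable set = {476a46d, 75433b4, e50f78c, eb8e01f}.
That is 4 commits.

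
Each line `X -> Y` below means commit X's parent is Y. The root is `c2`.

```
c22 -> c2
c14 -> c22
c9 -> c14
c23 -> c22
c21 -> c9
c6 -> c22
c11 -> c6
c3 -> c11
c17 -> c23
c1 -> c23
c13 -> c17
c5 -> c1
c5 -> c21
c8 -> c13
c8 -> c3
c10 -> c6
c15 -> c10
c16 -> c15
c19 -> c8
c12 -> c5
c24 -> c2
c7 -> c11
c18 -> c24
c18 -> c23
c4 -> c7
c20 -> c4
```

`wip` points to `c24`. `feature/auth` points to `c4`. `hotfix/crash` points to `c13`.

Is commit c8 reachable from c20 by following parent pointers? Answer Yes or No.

Ancestors of c20: {c11, c2, c20, c22, c4, c6, c7}.
c8 is not in that set, so it is not an ancestor of c20.

No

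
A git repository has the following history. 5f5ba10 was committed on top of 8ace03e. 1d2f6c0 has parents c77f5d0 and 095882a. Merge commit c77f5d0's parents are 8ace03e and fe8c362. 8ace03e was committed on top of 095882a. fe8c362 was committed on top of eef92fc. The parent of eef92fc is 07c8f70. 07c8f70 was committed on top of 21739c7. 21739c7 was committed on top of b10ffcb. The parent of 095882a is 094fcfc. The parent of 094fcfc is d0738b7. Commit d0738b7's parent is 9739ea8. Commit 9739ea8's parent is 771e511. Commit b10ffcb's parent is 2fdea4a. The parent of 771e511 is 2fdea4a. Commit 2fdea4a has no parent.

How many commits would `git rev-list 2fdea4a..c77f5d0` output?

12

Reachable from c77f5d0: {07c8f70, 094fcfc, 095882a, 21739c7, 2fdea4a, 771e511, 8ace03e, 9739ea8, b10ffcb, c77f5d0, d0738b7, eef92fc, fe8c362}.
Reachable from 2fdea4a: {2fdea4a}.
In c77f5d0's history but not 2fdea4a's: {07c8f70, 094fcfc, 095882a, 21739c7, 771e511, 8ace03e, 9739ea8, b10ffcb, c77f5d0, d0738b7, eef92fc, fe8c362} — 12 commits.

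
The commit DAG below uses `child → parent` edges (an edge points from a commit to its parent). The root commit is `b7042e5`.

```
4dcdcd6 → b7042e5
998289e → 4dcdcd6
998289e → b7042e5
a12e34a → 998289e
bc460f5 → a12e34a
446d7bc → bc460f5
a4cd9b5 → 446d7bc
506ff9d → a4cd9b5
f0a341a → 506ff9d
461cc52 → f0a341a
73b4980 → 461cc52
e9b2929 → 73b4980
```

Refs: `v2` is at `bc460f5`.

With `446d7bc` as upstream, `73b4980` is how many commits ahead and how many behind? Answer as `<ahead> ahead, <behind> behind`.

Reachable from 73b4980: {446d7bc, 461cc52, 4dcdcd6, 506ff9d, 73b4980, 998289e, a12e34a, a4cd9b5, b7042e5, bc460f5, f0a341a}.
Reachable from 446d7bc: {446d7bc, 4dcdcd6, 998289e, a12e34a, b7042e5, bc460f5}.
Only in 73b4980's history (ahead): {461cc52, 506ff9d, 73b4980, a4cd9b5, f0a341a} — 5.
Only in 446d7bc's history (behind): {} — 0.

5 ahead, 0 behind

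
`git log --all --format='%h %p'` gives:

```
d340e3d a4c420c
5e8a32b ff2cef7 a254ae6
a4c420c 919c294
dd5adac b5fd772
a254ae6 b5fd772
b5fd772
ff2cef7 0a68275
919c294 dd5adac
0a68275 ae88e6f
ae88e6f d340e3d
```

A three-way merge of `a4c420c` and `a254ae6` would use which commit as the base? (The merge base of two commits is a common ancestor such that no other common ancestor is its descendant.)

Ancestors of a4c420c: {919c294, a4c420c, b5fd772, dd5adac}.
Ancestors of a254ae6: {a254ae6, b5fd772}.
Common ancestors: {b5fd772}.
The only common ancestor is b5fd772, so it is the merge base.

b5fd772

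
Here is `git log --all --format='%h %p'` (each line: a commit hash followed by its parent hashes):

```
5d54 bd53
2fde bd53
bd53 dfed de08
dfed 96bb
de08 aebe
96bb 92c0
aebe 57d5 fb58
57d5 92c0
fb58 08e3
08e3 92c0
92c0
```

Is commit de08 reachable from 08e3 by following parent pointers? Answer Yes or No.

No

Ancestors of 08e3: {08e3, 92c0}.
de08 is not in that set, so it is not an ancestor of 08e3.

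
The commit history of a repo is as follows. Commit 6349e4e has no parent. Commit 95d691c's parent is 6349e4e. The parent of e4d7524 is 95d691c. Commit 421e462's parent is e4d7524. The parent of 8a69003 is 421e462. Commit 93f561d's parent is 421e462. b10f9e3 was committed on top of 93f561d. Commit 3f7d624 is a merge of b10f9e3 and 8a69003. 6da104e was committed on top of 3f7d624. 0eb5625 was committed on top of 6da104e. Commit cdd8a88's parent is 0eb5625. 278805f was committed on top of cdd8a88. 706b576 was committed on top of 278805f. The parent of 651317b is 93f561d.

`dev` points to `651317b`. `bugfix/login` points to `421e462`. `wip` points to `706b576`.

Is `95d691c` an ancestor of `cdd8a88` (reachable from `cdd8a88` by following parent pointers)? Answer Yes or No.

Ancestors of cdd8a88 (commits reachable by following parents): {0eb5625, 3f7d624, 421e462, 6349e4e, 6da104e, 8a69003, 93f561d, 95d691c, b10f9e3, cdd8a88, e4d7524}.
95d691c is in that set, so it is an ancestor of cdd8a88.

Yes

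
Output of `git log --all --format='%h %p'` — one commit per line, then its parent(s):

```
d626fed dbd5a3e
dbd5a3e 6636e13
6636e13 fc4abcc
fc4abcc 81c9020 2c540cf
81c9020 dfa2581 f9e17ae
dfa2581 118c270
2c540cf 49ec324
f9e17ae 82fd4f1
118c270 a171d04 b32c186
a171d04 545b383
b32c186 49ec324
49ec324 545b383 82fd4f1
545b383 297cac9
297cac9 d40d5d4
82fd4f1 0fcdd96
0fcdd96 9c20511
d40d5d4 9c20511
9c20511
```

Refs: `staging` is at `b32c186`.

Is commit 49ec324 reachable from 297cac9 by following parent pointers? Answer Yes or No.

No

Ancestors of 297cac9: {297cac9, 9c20511, d40d5d4}.
49ec324 is not in that set, so it is not an ancestor of 297cac9.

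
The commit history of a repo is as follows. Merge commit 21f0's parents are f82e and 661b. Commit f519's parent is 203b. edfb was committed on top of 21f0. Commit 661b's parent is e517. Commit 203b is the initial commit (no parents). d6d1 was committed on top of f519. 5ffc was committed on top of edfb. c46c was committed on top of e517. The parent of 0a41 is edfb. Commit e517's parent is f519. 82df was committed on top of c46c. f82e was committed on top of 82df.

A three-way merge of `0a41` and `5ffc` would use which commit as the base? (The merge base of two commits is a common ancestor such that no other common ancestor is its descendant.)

Ancestors of 0a41: {0a41, 203b, 21f0, 661b, 82df, c46c, e517, edfb, f519, f82e}.
Ancestors of 5ffc: {203b, 21f0, 5ffc, 661b, 82df, c46c, e517, edfb, f519, f82e}.
Common ancestors: {203b, 21f0, 661b, 82df, c46c, e517, edfb, f519, f82e}.
Among these, edfb is not an ancestor of any other common ancestor — it is the merge base.

edfb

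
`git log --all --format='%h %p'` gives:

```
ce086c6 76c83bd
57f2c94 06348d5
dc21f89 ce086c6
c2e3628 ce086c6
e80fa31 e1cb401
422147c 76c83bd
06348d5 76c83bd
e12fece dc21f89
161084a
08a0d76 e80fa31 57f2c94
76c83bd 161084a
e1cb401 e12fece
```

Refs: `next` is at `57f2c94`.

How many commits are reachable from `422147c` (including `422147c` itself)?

3

Walking parent pointers from 422147c: reachable set = {161084a, 422147c, 76c83bd}.
That is 3 commits.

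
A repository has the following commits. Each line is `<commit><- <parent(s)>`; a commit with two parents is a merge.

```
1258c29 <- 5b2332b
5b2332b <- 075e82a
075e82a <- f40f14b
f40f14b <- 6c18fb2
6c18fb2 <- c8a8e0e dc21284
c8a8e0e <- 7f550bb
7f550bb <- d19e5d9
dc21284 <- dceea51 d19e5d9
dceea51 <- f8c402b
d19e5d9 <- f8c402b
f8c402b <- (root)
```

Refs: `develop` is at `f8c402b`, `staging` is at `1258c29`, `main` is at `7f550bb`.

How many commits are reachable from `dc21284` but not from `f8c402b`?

3

Reachable from dc21284: {d19e5d9, dc21284, dceea51, f8c402b}.
Reachable from f8c402b: {f8c402b}.
In dc21284's history but not f8c402b's: {d19e5d9, dc21284, dceea51} — 3 commits.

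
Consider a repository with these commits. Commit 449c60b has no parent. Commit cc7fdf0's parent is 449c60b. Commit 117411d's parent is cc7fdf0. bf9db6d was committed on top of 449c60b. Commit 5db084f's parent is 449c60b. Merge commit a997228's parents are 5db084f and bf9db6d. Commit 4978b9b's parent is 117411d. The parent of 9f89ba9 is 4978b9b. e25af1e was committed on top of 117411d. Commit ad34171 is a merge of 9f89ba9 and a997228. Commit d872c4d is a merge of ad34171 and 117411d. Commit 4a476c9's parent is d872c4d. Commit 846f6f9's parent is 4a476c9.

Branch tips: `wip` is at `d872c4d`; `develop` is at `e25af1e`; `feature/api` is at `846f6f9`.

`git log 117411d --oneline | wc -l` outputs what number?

Walking parent pointers from 117411d: reachable set = {117411d, 449c60b, cc7fdf0}.
That is 3 commits.

3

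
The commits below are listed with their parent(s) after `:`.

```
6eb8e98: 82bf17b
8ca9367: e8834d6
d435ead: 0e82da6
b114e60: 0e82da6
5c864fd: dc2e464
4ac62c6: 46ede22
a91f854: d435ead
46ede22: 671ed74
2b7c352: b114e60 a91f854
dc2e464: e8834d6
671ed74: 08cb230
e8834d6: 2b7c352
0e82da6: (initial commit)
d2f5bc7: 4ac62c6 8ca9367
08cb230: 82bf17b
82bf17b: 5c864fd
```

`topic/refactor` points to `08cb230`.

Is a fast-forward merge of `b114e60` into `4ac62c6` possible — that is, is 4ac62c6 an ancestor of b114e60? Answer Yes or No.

A fast-forward from 4ac62c6 to b114e60 is possible iff 4ac62c6 is an ancestor of b114e60.
Ancestors of b114e60: {0e82da6, b114e60}.
4ac62c6 is not among them, so fast-forward is not possible.

No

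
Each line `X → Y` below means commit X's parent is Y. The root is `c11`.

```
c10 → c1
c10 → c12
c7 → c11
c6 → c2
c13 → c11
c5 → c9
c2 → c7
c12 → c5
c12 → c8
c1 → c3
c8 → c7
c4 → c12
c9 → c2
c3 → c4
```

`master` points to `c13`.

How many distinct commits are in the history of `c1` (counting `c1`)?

Walking parent pointers from c1: reachable set = {c1, c11, c12, c2, c3, c4, c5, c7, c8, c9}.
That is 10 commits.

10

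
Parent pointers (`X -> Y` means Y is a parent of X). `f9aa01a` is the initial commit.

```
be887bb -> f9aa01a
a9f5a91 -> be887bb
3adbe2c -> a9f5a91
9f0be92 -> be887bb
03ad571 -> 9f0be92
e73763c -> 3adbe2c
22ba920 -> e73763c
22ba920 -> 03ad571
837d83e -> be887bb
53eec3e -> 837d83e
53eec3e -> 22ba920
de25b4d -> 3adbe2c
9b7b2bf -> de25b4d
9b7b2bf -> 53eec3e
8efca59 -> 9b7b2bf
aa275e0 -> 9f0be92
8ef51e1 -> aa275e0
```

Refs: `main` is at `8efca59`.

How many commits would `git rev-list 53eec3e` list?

10

Walking parent pointers from 53eec3e: reachable set = {03ad571, 22ba920, 3adbe2c, 53eec3e, 837d83e, 9f0be92, a9f5a91, be887bb, e73763c, f9aa01a}.
That is 10 commits.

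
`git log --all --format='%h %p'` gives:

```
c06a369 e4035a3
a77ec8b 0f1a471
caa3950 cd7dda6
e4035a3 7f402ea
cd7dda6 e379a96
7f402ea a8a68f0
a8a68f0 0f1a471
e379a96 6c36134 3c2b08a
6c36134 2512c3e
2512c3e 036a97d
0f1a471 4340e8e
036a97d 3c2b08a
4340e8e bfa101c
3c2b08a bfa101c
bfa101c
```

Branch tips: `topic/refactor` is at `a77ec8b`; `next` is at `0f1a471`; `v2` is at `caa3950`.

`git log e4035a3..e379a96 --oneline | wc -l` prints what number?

5

Reachable from e379a96: {036a97d, 2512c3e, 3c2b08a, 6c36134, bfa101c, e379a96}.
Reachable from e4035a3: {0f1a471, 4340e8e, 7f402ea, a8a68f0, bfa101c, e4035a3}.
In e379a96's history but not e4035a3's: {036a97d, 2512c3e, 3c2b08a, 6c36134, e379a96} — 5 commits.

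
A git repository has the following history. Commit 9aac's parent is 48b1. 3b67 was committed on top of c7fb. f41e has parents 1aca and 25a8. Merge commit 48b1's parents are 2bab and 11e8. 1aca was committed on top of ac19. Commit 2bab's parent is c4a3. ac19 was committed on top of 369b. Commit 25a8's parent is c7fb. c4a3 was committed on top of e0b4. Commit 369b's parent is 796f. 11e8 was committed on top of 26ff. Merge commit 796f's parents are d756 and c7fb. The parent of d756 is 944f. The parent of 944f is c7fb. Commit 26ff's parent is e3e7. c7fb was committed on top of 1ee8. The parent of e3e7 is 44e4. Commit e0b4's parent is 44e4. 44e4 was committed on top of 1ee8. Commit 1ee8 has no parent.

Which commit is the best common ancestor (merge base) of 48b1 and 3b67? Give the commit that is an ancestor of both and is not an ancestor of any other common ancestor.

1ee8

Ancestors of 48b1: {11e8, 1ee8, 26ff, 2bab, 44e4, 48b1, c4a3, e0b4, e3e7}.
Ancestors of 3b67: {1ee8, 3b67, c7fb}.
Common ancestors: {1ee8}.
The only common ancestor is 1ee8, so it is the merge base.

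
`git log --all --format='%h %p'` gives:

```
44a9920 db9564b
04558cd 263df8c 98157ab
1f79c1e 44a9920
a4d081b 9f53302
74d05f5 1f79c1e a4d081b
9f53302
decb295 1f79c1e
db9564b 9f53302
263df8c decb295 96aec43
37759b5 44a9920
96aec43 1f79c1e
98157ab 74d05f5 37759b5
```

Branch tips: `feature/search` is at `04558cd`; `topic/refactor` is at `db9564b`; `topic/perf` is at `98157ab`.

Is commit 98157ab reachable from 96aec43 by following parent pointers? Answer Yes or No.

No

Ancestors of 96aec43: {1f79c1e, 44a9920, 96aec43, 9f53302, db9564b}.
98157ab is not in that set, so it is not an ancestor of 96aec43.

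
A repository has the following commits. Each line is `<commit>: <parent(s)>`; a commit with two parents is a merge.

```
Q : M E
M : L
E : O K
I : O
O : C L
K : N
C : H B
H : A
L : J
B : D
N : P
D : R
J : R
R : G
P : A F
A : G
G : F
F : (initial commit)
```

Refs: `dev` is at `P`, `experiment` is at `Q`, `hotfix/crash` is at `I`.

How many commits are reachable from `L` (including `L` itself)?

5

Walking parent pointers from L: reachable set = {F, G, J, L, R}.
That is 5 commits.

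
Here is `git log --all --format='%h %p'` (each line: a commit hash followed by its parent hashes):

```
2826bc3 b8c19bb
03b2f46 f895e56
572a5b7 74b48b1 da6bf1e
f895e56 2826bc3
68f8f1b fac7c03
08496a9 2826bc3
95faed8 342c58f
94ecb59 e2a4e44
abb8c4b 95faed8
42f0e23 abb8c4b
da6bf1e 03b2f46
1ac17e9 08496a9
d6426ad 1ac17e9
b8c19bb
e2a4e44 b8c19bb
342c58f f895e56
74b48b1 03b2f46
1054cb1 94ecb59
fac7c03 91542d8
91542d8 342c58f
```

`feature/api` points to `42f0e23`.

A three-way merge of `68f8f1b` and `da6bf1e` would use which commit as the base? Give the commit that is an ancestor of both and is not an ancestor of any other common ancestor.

f895e56

Ancestors of 68f8f1b: {2826bc3, 342c58f, 68f8f1b, 91542d8, b8c19bb, f895e56, fac7c03}.
Ancestors of da6bf1e: {03b2f46, 2826bc3, b8c19bb, da6bf1e, f895e56}.
Common ancestors: {2826bc3, b8c19bb, f895e56}.
Among these, f895e56 is not an ancestor of any other common ancestor — it is the merge base.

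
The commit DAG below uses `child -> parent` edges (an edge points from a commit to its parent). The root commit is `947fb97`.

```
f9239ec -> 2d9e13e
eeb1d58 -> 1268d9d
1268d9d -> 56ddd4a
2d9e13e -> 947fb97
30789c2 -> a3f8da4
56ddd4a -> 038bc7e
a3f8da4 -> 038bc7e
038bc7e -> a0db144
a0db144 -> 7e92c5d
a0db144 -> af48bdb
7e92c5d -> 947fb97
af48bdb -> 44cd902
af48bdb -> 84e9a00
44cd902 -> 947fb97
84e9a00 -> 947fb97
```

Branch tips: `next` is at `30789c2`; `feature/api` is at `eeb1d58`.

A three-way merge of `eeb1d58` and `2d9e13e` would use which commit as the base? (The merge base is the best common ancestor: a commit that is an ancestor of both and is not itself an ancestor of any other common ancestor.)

Ancestors of eeb1d58: {038bc7e, 1268d9d, 44cd902, 56ddd4a, 7e92c5d, 84e9a00, 947fb97, a0db144, af48bdb, eeb1d58}.
Ancestors of 2d9e13e: {2d9e13e, 947fb97}.
Common ancestors: {947fb97}.
The only common ancestor is 947fb97, so it is the merge base.

947fb97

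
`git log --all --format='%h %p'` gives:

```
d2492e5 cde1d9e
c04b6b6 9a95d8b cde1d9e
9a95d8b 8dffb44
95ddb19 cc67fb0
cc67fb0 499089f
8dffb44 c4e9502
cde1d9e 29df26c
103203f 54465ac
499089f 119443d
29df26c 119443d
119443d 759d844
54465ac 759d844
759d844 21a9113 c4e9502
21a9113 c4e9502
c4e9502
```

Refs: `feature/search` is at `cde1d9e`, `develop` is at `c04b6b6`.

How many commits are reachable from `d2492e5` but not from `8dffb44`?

Reachable from d2492e5: {119443d, 21a9113, 29df26c, 759d844, c4e9502, cde1d9e, d2492e5}.
Reachable from 8dffb44: {8dffb44, c4e9502}.
In d2492e5's history but not 8dffb44's: {119443d, 21a9113, 29df26c, 759d844, cde1d9e, d2492e5} — 6 commits.

6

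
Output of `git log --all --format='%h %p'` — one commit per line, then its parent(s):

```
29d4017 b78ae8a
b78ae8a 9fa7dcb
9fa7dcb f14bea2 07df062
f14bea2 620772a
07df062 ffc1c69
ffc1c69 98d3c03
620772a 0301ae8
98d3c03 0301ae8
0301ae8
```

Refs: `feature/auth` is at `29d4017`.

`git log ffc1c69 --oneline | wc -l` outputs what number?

3

Walking parent pointers from ffc1c69: reachable set = {0301ae8, 98d3c03, ffc1c69}.
That is 3 commits.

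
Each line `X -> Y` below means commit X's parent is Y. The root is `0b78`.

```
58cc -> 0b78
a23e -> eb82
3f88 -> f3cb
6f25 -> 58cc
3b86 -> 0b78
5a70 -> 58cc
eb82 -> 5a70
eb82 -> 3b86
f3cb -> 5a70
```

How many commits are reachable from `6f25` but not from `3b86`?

2

Reachable from 6f25: {0b78, 58cc, 6f25}.
Reachable from 3b86: {0b78, 3b86}.
In 6f25's history but not 3b86's: {58cc, 6f25} — 2 commits.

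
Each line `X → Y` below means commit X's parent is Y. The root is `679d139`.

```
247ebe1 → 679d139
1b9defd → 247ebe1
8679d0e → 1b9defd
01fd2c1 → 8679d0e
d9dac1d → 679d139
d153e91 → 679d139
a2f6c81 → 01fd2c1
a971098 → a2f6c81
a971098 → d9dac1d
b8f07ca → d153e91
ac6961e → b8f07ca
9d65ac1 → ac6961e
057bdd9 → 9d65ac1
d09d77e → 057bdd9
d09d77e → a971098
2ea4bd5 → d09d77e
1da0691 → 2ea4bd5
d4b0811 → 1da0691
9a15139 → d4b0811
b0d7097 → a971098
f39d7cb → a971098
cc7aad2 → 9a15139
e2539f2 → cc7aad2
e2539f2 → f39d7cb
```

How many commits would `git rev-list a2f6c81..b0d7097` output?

Reachable from b0d7097: {01fd2c1, 1b9defd, 247ebe1, 679d139, 8679d0e, a2f6c81, a971098, b0d7097, d9dac1d}.
Reachable from a2f6c81: {01fd2c1, 1b9defd, 247ebe1, 679d139, 8679d0e, a2f6c81}.
In b0d7097's history but not a2f6c81's: {a971098, b0d7097, d9dac1d} — 3 commits.

3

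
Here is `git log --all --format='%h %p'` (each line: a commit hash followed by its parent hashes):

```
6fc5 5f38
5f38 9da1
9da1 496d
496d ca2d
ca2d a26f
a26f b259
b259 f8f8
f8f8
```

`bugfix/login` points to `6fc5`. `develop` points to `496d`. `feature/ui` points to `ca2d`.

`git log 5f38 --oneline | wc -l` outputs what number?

Walking parent pointers from 5f38: reachable set = {496d, 5f38, 9da1, a26f, b259, ca2d, f8f8}.
That is 7 commits.

7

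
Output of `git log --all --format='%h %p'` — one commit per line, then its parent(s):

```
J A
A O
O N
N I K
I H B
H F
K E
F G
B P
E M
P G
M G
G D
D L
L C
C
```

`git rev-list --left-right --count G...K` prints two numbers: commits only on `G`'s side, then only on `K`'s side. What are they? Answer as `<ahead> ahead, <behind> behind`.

0 ahead, 3 behind

Reachable from G: {C, D, G, L}.
Reachable from K: {C, D, E, G, K, L, M}.
Only in G's history (ahead): {} — 0.
Only in K's history (behind): {E, K, M} — 3.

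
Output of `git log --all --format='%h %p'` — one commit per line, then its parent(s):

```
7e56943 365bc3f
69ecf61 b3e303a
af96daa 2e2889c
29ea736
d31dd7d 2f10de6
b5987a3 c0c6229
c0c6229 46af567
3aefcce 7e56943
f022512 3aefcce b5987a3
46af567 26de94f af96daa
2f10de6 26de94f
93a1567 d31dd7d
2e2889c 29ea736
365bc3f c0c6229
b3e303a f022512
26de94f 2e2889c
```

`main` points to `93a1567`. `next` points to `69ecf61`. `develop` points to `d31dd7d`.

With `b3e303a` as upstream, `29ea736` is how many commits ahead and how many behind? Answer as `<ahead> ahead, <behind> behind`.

0 ahead, 11 behind

Reachable from 29ea736: {29ea736}.
Reachable from b3e303a: {26de94f, 29ea736, 2e2889c, 365bc3f, 3aefcce, 46af567, 7e56943, af96daa, b3e303a, b5987a3, c0c6229, f022512}.
Only in 29ea736's history (ahead): {} — 0.
Only in b3e303a's history (behind): {26de94f, 2e2889c, 365bc3f, 3aefcce, 46af567, 7e56943, af96daa, b3e303a, b5987a3, c0c6229, f022512} — 11.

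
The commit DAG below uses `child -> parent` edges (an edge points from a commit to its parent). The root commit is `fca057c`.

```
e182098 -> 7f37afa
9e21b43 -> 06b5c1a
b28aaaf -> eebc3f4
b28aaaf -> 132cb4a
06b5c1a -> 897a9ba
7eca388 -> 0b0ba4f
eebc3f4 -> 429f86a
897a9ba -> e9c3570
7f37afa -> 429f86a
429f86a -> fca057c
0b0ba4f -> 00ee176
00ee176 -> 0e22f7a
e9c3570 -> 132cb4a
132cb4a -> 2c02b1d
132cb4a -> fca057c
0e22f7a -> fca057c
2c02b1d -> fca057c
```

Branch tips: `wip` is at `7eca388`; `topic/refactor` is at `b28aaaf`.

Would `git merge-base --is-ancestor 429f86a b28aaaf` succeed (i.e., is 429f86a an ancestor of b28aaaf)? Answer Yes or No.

Yes

Ancestors of b28aaaf (commits reachable by following parents): {132cb4a, 2c02b1d, 429f86a, b28aaaf, eebc3f4, fca057c}.
429f86a is in that set, so it is an ancestor of b28aaaf.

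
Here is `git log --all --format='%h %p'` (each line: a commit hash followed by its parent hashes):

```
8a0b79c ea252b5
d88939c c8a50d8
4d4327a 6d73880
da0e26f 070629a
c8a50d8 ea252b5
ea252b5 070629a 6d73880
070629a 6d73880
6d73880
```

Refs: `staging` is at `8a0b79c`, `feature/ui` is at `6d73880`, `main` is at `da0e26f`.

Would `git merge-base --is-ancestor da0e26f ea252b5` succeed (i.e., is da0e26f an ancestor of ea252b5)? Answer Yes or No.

Ancestors of ea252b5: {070629a, 6d73880, ea252b5}.
da0e26f is not in that set, so it is not an ancestor of ea252b5.

No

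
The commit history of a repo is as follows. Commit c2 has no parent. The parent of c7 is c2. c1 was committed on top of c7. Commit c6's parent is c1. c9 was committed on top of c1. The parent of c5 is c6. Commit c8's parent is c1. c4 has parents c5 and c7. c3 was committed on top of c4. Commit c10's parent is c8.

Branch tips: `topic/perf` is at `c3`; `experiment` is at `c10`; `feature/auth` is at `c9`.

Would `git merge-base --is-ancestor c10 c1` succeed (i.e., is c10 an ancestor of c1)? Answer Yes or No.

No

Ancestors of c1: {c1, c2, c7}.
c10 is not in that set, so it is not an ancestor of c1.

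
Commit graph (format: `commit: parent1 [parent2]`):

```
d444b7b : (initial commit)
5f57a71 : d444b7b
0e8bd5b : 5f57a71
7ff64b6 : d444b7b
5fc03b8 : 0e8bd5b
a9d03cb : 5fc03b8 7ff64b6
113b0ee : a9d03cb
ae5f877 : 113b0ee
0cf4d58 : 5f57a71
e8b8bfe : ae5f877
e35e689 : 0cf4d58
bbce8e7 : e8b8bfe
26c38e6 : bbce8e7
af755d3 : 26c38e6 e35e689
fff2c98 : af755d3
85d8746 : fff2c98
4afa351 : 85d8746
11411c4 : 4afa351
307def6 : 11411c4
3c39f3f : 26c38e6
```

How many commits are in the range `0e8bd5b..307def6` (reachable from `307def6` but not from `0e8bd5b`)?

16

Reachable from 307def6: {0cf4d58, 0e8bd5b, 113b0ee, 11411c4, 26c38e6, 307def6, 4afa351, 5f57a71, 5fc03b8, 7ff64b6, 85d8746, a9d03cb, ae5f877, af755d3, bbce8e7, d444b7b, e35e689, e8b8bfe, fff2c98}.
Reachable from 0e8bd5b: {0e8bd5b, 5f57a71, d444b7b}.
In 307def6's history but not 0e8bd5b's: {0cf4d58, 113b0ee, 11411c4, 26c38e6, 307def6, 4afa351, 5fc03b8, 7ff64b6, 85d8746, a9d03cb, ae5f877, af755d3, bbce8e7, e35e689, e8b8bfe, fff2c98} — 16 commits.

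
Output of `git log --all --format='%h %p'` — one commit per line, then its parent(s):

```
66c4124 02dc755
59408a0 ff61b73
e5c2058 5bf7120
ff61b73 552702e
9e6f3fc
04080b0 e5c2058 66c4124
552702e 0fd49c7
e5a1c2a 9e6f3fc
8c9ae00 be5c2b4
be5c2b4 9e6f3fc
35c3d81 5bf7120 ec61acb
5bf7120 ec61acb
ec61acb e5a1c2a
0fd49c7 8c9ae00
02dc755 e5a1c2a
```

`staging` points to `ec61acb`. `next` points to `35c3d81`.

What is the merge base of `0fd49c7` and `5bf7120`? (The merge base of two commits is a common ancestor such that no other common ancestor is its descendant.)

Ancestors of 0fd49c7: {0fd49c7, 8c9ae00, 9e6f3fc, be5c2b4}.
Ancestors of 5bf7120: {5bf7120, 9e6f3fc, e5a1c2a, ec61acb}.
Common ancestors: {9e6f3fc}.
The only common ancestor is 9e6f3fc, so it is the merge base.

9e6f3fc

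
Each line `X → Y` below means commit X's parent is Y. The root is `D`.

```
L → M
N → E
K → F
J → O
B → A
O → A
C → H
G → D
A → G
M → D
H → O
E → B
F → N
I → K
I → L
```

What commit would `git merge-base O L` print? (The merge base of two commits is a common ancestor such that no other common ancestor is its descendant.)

Ancestors of O: {A, D, G, O}.
Ancestors of L: {D, L, M}.
Common ancestors: {D}.
The only common ancestor is D, so it is the merge base.

D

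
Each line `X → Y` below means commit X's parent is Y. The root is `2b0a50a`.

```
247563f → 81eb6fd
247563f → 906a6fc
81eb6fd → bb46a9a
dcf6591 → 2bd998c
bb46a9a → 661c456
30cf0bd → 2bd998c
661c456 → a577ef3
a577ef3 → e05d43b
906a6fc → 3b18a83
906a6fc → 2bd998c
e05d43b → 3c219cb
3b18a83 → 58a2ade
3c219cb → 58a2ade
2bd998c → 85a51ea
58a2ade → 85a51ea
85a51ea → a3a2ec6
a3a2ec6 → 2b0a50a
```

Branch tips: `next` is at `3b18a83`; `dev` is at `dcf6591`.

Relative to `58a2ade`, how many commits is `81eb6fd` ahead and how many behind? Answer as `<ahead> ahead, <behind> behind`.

Reachable from 81eb6fd: {2b0a50a, 3c219cb, 58a2ade, 661c456, 81eb6fd, 85a51ea, a3a2ec6, a577ef3, bb46a9a, e05d43b}.
Reachable from 58a2ade: {2b0a50a, 58a2ade, 85a51ea, a3a2ec6}.
Only in 81eb6fd's history (ahead): {3c219cb, 661c456, 81eb6fd, a577ef3, bb46a9a, e05d43b} — 6.
Only in 58a2ade's history (behind): {} — 0.

6 ahead, 0 behind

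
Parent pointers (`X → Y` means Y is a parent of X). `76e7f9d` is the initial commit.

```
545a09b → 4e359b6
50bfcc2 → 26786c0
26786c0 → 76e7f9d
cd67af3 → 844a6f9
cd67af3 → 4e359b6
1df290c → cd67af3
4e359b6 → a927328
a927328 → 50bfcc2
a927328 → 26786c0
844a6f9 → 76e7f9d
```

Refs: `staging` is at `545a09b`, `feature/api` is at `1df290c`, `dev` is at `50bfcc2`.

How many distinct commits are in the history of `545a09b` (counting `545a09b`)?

6

Walking parent pointers from 545a09b: reachable set = {26786c0, 4e359b6, 50bfcc2, 545a09b, 76e7f9d, a927328}.
That is 6 commits.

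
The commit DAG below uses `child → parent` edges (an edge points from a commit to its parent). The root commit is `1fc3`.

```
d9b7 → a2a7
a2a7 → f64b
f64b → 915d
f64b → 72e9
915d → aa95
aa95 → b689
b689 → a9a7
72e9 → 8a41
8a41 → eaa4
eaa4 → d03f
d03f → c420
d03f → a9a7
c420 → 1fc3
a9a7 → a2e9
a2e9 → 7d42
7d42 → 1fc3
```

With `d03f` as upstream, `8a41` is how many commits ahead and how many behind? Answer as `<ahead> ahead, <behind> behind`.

Reachable from 8a41: {1fc3, 7d42, 8a41, a2e9, a9a7, c420, d03f, eaa4}.
Reachable from d03f: {1fc3, 7d42, a2e9, a9a7, c420, d03f}.
Only in 8a41's history (ahead): {8a41, eaa4} — 2.
Only in d03f's history (behind): {} — 0.

2 ahead, 0 behind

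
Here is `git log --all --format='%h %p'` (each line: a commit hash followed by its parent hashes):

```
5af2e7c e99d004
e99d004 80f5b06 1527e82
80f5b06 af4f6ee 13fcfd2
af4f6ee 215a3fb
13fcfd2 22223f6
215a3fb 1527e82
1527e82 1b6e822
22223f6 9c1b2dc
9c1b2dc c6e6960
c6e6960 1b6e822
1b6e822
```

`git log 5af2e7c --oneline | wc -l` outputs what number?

11

Walking parent pointers from 5af2e7c: reachable set = {13fcfd2, 1527e82, 1b6e822, 215a3fb, 22223f6, 5af2e7c, 80f5b06, 9c1b2dc, af4f6ee, c6e6960, e99d004}.
That is 11 commits.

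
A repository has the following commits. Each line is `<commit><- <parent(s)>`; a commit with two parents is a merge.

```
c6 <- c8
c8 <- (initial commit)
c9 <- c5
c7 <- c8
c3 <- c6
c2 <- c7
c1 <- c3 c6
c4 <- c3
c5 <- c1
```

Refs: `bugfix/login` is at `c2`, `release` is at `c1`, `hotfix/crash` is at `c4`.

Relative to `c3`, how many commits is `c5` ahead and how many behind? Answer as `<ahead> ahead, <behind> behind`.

Reachable from c5: {c1, c3, c5, c6, c8}.
Reachable from c3: {c3, c6, c8}.
Only in c5's history (ahead): {c1, c5} — 2.
Only in c3's history (behind): {} — 0.

2 ahead, 0 behind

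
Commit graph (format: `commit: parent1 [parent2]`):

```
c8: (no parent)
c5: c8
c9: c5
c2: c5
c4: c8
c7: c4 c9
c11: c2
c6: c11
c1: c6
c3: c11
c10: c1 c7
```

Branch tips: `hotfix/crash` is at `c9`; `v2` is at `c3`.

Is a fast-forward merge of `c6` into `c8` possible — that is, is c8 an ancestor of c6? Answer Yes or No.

Yes

A fast-forward from c8 to c6 is possible iff c8 is an ancestor of c6.
Ancestors of c6: {c11, c2, c5, c6, c8}.
c8 is among them, so fast-forward is possible.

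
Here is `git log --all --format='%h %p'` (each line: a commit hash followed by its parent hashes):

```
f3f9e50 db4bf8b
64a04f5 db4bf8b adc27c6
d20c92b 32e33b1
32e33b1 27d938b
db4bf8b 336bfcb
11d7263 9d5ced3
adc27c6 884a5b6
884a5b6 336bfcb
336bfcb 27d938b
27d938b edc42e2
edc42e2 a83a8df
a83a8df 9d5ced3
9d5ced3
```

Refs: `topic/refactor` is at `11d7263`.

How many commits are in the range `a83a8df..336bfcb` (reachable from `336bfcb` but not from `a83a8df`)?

3

Reachable from 336bfcb: {27d938b, 336bfcb, 9d5ced3, a83a8df, edc42e2}.
Reachable from a83a8df: {9d5ced3, a83a8df}.
In 336bfcb's history but not a83a8df's: {27d938b, 336bfcb, edc42e2} — 3 commits.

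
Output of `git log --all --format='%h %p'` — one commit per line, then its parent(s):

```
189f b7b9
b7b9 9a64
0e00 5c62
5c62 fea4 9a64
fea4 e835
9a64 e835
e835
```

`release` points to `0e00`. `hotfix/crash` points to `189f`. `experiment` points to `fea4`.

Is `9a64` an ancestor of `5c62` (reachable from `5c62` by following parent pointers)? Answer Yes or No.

Ancestors of 5c62 (commits reachable by following parents): {5c62, 9a64, e835, fea4}.
9a64 is in that set, so it is an ancestor of 5c62.

Yes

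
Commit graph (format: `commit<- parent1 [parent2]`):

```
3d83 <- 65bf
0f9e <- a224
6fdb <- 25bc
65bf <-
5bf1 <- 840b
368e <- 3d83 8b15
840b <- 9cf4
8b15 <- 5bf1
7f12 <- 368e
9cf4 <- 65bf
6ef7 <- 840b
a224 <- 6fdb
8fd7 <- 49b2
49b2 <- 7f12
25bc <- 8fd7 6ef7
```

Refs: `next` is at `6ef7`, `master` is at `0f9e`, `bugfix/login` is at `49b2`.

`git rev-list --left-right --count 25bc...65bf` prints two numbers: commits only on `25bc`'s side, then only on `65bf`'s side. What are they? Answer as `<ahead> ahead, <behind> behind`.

Reachable from 25bc: {25bc, 368e, 3d83, 49b2, 5bf1, 65bf, 6ef7, 7f12, 840b, 8b15, 8fd7, 9cf4}.
Reachable from 65bf: {65bf}.
Only in 25bc's history (ahead): {25bc, 368e, 3d83, 49b2, 5bf1, 6ef7, 7f12, 840b, 8b15, 8fd7, 9cf4} — 11.
Only in 65bf's history (behind): {} — 0.

11 ahead, 0 behind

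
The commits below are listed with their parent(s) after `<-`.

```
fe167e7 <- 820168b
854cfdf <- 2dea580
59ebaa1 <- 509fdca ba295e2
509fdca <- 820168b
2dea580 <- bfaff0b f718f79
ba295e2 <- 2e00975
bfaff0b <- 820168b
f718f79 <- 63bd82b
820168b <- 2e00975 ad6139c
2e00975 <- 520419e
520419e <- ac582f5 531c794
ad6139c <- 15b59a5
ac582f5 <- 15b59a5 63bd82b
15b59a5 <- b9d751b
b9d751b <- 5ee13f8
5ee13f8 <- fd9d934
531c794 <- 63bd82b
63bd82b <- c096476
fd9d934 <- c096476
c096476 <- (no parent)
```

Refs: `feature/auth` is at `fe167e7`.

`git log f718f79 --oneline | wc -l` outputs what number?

3

Walking parent pointers from f718f79: reachable set = {63bd82b, c096476, f718f79}.
That is 3 commits.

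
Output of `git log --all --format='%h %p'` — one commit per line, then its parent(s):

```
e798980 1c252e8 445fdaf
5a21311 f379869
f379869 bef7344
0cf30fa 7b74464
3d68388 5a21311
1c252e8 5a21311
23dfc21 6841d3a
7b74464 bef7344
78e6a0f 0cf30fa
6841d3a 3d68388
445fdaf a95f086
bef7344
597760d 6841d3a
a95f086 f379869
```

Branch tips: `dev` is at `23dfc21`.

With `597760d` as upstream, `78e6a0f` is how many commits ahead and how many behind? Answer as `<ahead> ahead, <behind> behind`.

3 ahead, 5 behind

Reachable from 78e6a0f: {0cf30fa, 78e6a0f, 7b74464, bef7344}.
Reachable from 597760d: {3d68388, 597760d, 5a21311, 6841d3a, bef7344, f379869}.
Only in 78e6a0f's history (ahead): {0cf30fa, 78e6a0f, 7b74464} — 3.
Only in 597760d's history (behind): {3d68388, 597760d, 5a21311, 6841d3a, f379869} — 5.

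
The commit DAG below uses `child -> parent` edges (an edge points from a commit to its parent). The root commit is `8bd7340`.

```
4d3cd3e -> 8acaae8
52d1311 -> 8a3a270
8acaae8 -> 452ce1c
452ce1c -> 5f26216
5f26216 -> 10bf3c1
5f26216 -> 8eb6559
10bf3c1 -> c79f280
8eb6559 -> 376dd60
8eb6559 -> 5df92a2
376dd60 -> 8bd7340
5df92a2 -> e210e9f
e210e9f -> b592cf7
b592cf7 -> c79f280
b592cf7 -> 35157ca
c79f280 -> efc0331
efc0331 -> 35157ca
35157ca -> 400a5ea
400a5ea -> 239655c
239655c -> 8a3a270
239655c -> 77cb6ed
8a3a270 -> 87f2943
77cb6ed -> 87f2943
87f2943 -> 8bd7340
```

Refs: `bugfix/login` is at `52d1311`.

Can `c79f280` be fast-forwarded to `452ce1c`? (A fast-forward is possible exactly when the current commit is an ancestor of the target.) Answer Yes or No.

A fast-forward from c79f280 to 452ce1c is possible iff c79f280 is an ancestor of 452ce1c.
Ancestors of 452ce1c: {10bf3c1, 239655c, 35157ca, 376dd60, 400a5ea, 452ce1c, 5df92a2, 5f26216, 77cb6ed, 87f2943, 8a3a270, 8bd7340, 8eb6559, b592cf7, c79f280, e210e9f, efc0331}.
c79f280 is among them, so fast-forward is possible.

Yes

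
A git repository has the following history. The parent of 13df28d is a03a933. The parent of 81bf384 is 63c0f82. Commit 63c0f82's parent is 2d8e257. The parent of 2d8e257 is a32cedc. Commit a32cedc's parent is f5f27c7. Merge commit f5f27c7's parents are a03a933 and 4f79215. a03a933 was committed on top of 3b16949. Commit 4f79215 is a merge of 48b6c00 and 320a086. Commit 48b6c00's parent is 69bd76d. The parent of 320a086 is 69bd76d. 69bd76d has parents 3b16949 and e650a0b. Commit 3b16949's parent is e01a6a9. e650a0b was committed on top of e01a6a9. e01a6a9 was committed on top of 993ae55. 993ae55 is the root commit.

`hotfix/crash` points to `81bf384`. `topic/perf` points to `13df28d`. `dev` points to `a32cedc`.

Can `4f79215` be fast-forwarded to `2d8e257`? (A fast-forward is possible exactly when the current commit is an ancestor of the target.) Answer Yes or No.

A fast-forward from 4f79215 to 2d8e257 is possible iff 4f79215 is an ancestor of 2d8e257.
Ancestors of 2d8e257: {2d8e257, 320a086, 3b16949, 48b6c00, 4f79215, 69bd76d, 993ae55, a03a933, a32cedc, e01a6a9, e650a0b, f5f27c7}.
4f79215 is among them, so fast-forward is possible.

Yes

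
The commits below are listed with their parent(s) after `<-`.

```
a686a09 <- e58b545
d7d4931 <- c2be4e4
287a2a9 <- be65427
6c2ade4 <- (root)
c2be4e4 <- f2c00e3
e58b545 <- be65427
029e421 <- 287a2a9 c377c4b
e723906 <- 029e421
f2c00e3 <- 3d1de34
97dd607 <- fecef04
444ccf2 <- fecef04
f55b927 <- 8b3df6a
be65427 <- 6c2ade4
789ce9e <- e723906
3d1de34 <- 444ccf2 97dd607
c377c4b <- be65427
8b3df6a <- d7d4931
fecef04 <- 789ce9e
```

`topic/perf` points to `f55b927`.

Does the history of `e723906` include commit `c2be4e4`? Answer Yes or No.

No

Ancestors of e723906: {029e421, 287a2a9, 6c2ade4, be65427, c377c4b, e723906}.
c2be4e4 is not in that set, so it is not an ancestor of e723906.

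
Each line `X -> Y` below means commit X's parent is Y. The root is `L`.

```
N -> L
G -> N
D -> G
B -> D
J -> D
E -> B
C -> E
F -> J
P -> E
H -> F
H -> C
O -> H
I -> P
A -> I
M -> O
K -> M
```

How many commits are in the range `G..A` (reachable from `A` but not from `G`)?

Reachable from A: {A, B, D, E, G, I, L, N, P}.
Reachable from G: {G, L, N}.
In A's history but not G's: {A, B, D, E, I, P} — 6 commits.

6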